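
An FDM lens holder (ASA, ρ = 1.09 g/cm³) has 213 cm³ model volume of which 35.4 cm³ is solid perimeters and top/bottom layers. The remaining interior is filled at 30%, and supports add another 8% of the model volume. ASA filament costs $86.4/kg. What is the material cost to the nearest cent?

$9.96

Interior volume = 213 − 35.4, so 177.6 cm³.
Deposited infill = 0.30 × 177.6, so 53.28 cm³.
Support = 0.08 × 213 = 17.04 cm³.
Deposited volume = 35.4 + 53.28 + 17.04, so 105.72 cm³.
Mass = 105.72 × 1.09, so 115.2348 g.
At $86.4/kg: 115.2348/1000 × 86.4 = $9.96.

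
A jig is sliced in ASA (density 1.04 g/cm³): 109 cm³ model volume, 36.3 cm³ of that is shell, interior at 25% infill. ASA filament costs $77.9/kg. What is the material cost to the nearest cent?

Infill region = 109 − 36.3 = 72.7 cm³.
Infill deposited = 0.25 × 72.7 = 18.175 cm³.
Total printed volume = 36.3 + 18.175, so 54.475 cm³.
Mass = 54.475 × 1.04 = 56.654 g.
At $77.9/kg: 56.654/1000 × 77.9 = $4.41.

$4.41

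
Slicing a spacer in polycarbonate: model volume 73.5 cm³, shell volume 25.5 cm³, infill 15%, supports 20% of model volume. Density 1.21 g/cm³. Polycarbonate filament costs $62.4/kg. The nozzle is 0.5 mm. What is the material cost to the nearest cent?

Infill region = 73.5 − 25.5 = 48 cm³.
Infill volume = 0.15 × 48 = 7.2 cm³.
Support: 0.20 × 73.5 → 14.7 cm³.
Total printed volume = 25.5 + 7.2 + 14.7, so 47.4 cm³.
Mass: 47.4 × 1.21 → 57.354 g.
Cost = 57.354 g / 1000 × $62.4/kg = $3.58.

$3.58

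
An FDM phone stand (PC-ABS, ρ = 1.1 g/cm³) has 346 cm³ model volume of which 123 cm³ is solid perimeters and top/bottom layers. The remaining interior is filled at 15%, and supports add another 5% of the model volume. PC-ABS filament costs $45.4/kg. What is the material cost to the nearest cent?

Interior volume = 346 − 123, so 223 cm³.
Infill volume = 0.15 × 223, so 33.45 cm³.
Support = 0.05 × 346 = 17.3 cm³.
Deposited volume = 123 + 33.45 + 17.3, so 173.75 cm³.
Mass: 173.75 × 1.1 → 191.125 g.
Cost = 191.125 g / 1000 × $45.4/kg = $8.68.

$8.68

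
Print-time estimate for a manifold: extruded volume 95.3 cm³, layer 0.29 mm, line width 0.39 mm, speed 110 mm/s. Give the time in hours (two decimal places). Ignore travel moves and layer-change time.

2.13 hours

Line area: 0.29 × 0.39 → 0.1131 mm².
Path length: 95300 mm³ / 0.1131 mm² → 842617.2 mm.
Extrusion time = 842617.2 / 110, so 7660.2 s.
Converting: 7660.2 s = 2.13 hours.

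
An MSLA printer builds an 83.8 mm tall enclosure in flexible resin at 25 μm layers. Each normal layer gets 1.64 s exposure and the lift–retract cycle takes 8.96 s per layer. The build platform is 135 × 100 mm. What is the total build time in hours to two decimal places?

9.87 hours

Number of layers: 83.8 / 0.025 → 3352 (rounded up).
Each layer takes = 1.64 + 8.96 = 10.6 s.
Total = 3352 × 10.6 = 35531.2 s = 9.87 hours.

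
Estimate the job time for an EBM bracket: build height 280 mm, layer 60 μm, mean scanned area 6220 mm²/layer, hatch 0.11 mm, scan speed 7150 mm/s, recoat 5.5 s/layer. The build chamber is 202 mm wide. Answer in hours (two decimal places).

Layers = ⌈280/0.06⌉ = 4667.
Per-layer scan distance = 6220 / 0.11, so 56545.5 mm.
Per-layer scan time = 56545.5 / 7150 = 7.9085 s.
Time per layer = 7.9085 + 5.5, so 13.4085 s.
Total: 4667 × 13.4085 s = 62577.4695 s → 17.38 hours.

17.38 hours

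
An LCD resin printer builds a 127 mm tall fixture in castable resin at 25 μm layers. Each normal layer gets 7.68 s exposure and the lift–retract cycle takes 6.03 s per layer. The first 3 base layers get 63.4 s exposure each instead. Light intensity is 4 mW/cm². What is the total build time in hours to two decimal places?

19.39 hours

Number of layers: 127 / 0.025 → 5080 (rounded up).
Bottom layers = 3 × (63.4 + 6.03), so 208.29 s.
Normal layers: 5077 × (7.68 + 6.03) → 69605.67 s.
Total = 208.29 + 69605.67 = 69813.96 s = 19.39 hours.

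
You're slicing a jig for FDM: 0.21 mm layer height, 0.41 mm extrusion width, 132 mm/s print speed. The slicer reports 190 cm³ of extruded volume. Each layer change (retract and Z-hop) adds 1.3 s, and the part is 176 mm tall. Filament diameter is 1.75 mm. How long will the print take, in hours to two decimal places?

Extrusion cross-section = 0.21 × 0.41, so 0.0861 mm².
Total extruded path = 190000/0.0861 = 2206736.4 mm.
Time extruding = 2206736.4 / 132 = 16717.7 s.
Layer count = ceil(176 / 0.21) = 839.
Z-hop total = 839 × 1.3 = 1090.7 s.
Total = 16717.7 + 1090.7 = 17808.4 s = 4.95 hours.

4.95 hours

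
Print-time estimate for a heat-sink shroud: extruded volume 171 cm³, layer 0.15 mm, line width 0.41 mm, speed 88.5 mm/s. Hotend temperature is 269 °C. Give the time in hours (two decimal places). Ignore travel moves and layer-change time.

Line area = 0.15 × 0.41, so 0.0615 mm².
Path length: 171000 mm³ / 0.0615 mm² → 2780487.8 mm.
Time extruding: 2780487.8 / 88.5 → 31417.9 s.
In the requested units: 31417.9 s = 8.73 hours.

8.73 hours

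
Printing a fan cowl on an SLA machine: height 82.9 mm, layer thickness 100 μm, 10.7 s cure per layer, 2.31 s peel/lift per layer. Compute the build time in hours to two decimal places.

Number of layers: 82.9 / 0.1 → 829 (rounded up).
Per-layer time: 10.7 + 2.31 → 13.01 s.
Total = 829 × 13.01 = 10785.29 s = 3.00 hours.

3.00 hours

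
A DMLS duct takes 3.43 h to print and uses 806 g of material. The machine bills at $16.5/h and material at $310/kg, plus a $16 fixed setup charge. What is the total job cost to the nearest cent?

$322.46

Machine cost = 16.5 × 3.43 = $56.595.
Material cost: 310 × 806/1000 → $249.86.
Adding setup: 56.595 + 249.86 + 16 → 322.455 ≈ $322.46.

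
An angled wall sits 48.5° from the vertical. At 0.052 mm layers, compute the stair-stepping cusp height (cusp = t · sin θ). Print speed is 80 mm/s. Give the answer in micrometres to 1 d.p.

sin(48.5°) = 0.7490, so cusp = 0.052 × 0.7490 = 0.038948 mm → 38.9 μm.

38.9 μm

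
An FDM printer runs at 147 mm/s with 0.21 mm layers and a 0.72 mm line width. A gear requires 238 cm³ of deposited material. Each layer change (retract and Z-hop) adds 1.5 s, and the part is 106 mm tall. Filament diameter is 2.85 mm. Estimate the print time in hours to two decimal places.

Bead cross-section = 0.21 × 0.72 = 0.1512 mm².
Toolpath length = 238 cm³ / 0.1512 mm² = 238000 / 0.1512 = 1574074.1 mm.
Print-move time: 1574074.1 / 147 → 10708 s.
Number of layers: 106 / 0.21 → 505 (rounded up).
Non-print overhead = 505 × 1.5, so 757.5 s.
Total = 10708 + 757.5 = 11465.5 s = 3.18 hours.

3.18 hours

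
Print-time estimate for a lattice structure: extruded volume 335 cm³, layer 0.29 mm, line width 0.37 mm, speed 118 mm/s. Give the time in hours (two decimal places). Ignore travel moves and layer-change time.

Extrusion cross-section = 0.29 × 0.37, so 0.1073 mm².
Toolpath length = 335 cm³ / 0.1073 mm² = 335000 / 0.1073 = 3122087.6 mm.
Extrusion time = 3122087.6 / 118, so 26458.4 s.
Converting: 26458.4 s = 7.35 hours.

7.35 hours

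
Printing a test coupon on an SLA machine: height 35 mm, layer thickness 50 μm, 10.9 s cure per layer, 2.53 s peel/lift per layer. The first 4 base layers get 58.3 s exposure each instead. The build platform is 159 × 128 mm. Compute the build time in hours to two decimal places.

Layer count = ceil(35 / 0.05) = 700.
Base layers = 4 × (58.3 + 2.53) = 243.32 s.
Regular layers: 696 × (10.9 + 2.53) → 9347.28 s.
Total = 243.32 + 9347.28 = 9590.6 s = 2.66 hours.

2.66 hours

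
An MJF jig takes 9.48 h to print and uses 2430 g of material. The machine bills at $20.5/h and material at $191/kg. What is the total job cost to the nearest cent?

$658.47

Time charge = 20.5 × 9.48 = $194.34.
Feedstock cost: 191 × 2430/1000 → $464.13.
Job cost: 194.34 + 464.13 = $658.47.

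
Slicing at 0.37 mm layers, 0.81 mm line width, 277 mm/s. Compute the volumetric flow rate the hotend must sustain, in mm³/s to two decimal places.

83.02

A = 0.37 × 0.81 = 0.2997 mm².
Q = v·A = 277 × 0.2997 = 83.02 mm³/s.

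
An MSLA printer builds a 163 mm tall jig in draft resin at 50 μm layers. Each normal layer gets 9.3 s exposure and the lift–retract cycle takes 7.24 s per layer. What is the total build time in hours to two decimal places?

Number of layers: 163 / 0.05 → 3260 (rounded up).
Cycle time = 9.3 + 7.24 = 16.54 s.
Build time: 3260 × 16.54 s = 53920.4 s, i.e. 14.98 hours.

14.98 hours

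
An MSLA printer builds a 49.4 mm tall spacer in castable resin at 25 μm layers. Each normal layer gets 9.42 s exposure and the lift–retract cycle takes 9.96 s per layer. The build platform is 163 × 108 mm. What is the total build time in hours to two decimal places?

10.64 hours

Number of layers: 49.4 / 0.025 → 1976 (rounded up).
Cycle time: 9.42 + 9.96 → 19.38 s.
Total = 1976 × 19.38 = 38294.88 s = 10.64 hours.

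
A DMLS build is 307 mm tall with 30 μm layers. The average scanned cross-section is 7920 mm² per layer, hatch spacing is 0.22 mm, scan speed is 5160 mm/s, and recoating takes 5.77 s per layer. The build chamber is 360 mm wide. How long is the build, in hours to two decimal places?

36.24 hours

Layers = ⌈307/0.03⌉ = 10234.
Per-layer scan distance = 7920 / 0.22 = 36000 mm.
Scan time per layer = 36000 / 5160 = 6.9767 s.
Time per layer = 6.9767 + 5.77 = 12.7467 s.
Build time = 10234 × 12.7467 = 130449.7278 s = 36.24 hours.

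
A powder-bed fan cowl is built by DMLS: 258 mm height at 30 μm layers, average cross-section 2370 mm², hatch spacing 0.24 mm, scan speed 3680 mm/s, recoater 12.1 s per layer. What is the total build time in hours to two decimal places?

Layers = ⌈258/0.03⌉ = 8600.
Hatch length per layer = 2370 / 0.24 = 9875 mm.
Scan time per layer = 9875 / 3680, so 2.6834 s.
Layer cycle = 2.6834 + 12.1 = 14.7834 s.
Total: 8600 × 14.7834 s = 127137.24 s → 35.32 hours.

35.32 hours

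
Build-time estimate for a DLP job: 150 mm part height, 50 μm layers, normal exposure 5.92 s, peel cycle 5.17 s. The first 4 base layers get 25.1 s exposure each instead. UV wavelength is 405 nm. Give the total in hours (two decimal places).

Number of layers: 150 / 0.05 → 3000 (rounded up).
Burn-in layers = 4 × (25.1 + 5.17) = 121.08 s.
Normal layers: 2996 × (5.92 + 5.17) → 33225.64 s.
Total = 121.08 + 33225.64 = 33346.72 s = 9.26 hours.

9.26 hours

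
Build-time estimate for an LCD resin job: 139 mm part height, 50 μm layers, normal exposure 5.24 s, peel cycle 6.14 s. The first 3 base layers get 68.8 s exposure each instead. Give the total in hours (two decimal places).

Layers = ⌈139/0.05⌉ = 2780.
Bottom layers = 3 × (68.8 + 6.14) = 224.82 s.
Normal layers = 2777 × (5.24 + 6.14) = 31602.26 s.
Total = 224.82 + 31602.26 = 31827.08 s = 8.84 hours.

8.84 hours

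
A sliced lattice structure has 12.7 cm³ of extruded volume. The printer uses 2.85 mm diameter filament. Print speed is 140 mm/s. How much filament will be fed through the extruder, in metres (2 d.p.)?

A = π r² = π × 1.425² = 6.3794 mm².
L = 12700 mm³ / 6.3794 mm² = 1990.78 mm, i.e. 1.99 m.

1.99 m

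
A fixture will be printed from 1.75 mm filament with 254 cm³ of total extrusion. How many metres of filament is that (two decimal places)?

105.60 m

Cross-section of 1.75 mm filament: π·(1.75/2)² = 2.4053 mm².
L = 254000 mm³ / 2.4053 mm² = 105600.13 mm, i.e. 105.60 m.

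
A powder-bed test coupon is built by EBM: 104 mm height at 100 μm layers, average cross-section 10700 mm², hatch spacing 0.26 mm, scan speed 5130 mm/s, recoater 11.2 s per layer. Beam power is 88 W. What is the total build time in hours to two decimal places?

Number of layers: 104 / 0.1 → 1040 (rounded up).
Per-layer scan distance: 10700 / 0.26 → 41153.8 mm.
Scan time per layer: 41153.8 / 5130 → 8.0222 s.
Layer cycle: 8.0222 + 11.2 → 19.2222 s.
Build time = 1040 × 19.2222 = 19991.088 s = 5.55 hours.

5.55 hours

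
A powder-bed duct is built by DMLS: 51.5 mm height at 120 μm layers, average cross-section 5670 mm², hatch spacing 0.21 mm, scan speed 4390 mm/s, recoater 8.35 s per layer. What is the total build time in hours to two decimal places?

1.73 hours

Number of layers: 51.5 / 0.12 → 430 (rounded up).
Scan path per layer: 5670 / 0.21 → 27000 mm.
Per-layer scan time = 27000 / 4390, so 6.1503 s.
Layer cycle = 6.1503 + 8.35, so 14.5003 s.
430 layers × 14.5003 s/layer = 6235.129 s, i.e. 1.73 hours.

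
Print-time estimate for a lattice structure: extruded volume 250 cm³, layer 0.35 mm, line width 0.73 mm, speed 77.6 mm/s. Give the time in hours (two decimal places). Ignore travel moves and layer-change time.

3.50 hours

Bead cross-section = 0.35 × 0.73, so 0.2555 mm².
Toolpath length = 250 cm³ / 0.2555 mm² = 250000 / 0.2555 = 978473.6 mm.
Print-move time = 978473.6 / 77.6, so 12609.2 s.
That's 12609.2 s → 3.50 hours.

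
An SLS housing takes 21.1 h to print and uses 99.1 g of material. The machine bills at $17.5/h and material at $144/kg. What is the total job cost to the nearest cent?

Machine-time cost = 17.5 × 21.1, so $369.25.
Material charge: 144 × 99.1/1000 → $14.2704.
Total = 369.25 + 14.2704 = 383.5204 ≈ $383.52.

$383.52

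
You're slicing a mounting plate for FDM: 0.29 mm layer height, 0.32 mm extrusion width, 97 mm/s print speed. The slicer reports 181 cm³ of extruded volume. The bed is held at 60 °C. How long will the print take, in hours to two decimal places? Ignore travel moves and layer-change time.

5.59 hours

Extrusion cross-section = 0.29 × 0.32, so 0.0928 mm².
Toolpath length = 181 cm³ / 0.0928 mm² = 181000 / 0.0928 = 1950431 mm.
Extrusion time: 1950431 / 97 → 20107.5 s.
That's 20107.5 s → 5.59 hours.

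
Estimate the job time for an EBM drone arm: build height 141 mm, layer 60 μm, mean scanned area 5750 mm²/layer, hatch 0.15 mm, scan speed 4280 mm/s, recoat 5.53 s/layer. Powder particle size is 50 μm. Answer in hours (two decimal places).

Number of layers: 141 / 0.06 → 2350 (rounded up).
Per-layer scan distance = 5750 / 0.15 = 38333.3 mm.
Per-layer scan time = 38333.3 / 4280 = 8.9564 s.
Layer cycle: 8.9564 + 5.53 → 14.4864 s.
Build time = 2350 × 14.4864 = 34043.04 s = 9.46 hours.

9.46 hours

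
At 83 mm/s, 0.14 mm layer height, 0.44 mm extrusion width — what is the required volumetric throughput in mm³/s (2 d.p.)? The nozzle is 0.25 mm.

5.11

A = 0.14 × 0.44, so 0.0616 mm².
Q = v·A = 83 × 0.0616 = 5.11 mm³/s.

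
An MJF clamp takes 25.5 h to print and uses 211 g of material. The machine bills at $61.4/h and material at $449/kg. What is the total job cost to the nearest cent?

Machine-time cost: 61.4 × 25.5 → $1565.70.
Material charge = 449 × 211/1000, so $94.739.
Job cost: 1565.70 + 94.739 = 1660.439 ≈ $1660.44.

$1660.44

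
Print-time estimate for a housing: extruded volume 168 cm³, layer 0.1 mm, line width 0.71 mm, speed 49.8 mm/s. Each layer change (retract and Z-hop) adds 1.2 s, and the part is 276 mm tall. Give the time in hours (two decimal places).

Extrusion cross-section: 0.1 × 0.71 → 0.071 mm².
Toolpath length = 168 cm³ / 0.071 mm² = 168000 / 0.071 = 2366197.2 mm.
Extrusion time: 2366197.2 / 49.8 → 47514 s.
Layers = ⌈276/0.1⌉ = 2760.
Z-hop total = 2760 × 1.2 = 3312 s.
Total = 47514 + 3312 = 50826 s = 14.12 hours.

14.12 hours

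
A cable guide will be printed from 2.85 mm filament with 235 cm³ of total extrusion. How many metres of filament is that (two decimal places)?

A = π r² = π × 1.425² = 6.3794 mm².
Length = 235 cm³ / 6.3794 mm² = 235000 / 6.3794 = 36837.32 mm = 36.84 m.

36.84 m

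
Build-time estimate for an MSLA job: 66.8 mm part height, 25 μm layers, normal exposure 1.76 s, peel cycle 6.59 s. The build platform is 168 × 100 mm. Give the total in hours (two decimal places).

Layers = ⌈66.8/0.025⌉ = 2672.
Each layer takes = 1.76 + 6.59 = 8.35 s.
Build time: 2672 × 8.35 s = 22311.2 s, i.e. 6.20 hours.

6.20 hours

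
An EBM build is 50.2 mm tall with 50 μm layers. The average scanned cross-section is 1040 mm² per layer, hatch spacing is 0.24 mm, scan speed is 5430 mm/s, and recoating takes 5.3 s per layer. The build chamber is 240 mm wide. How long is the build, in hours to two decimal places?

1.70 hours

Layer count = ceil(50.2 / 0.05) = 1004.
Per-layer scan distance: 1040 / 0.24 → 4333.3 mm.
Beam time per layer: 4333.3 / 5430 → 0.798 s.
Per-layer time = 0.798 + 5.3 = 6.098 s.
1004 layers × 6.098 s/layer = 6122.392 s, i.e. 1.70 hours.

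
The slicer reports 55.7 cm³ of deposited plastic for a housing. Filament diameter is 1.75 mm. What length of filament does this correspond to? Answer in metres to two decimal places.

23.16 m

Filament cross-section = π × (1.75/2)² = 2.4053 mm².
L = 55700 mm³ / 2.4053 mm² = 23157.19 mm, i.e. 23.16 m.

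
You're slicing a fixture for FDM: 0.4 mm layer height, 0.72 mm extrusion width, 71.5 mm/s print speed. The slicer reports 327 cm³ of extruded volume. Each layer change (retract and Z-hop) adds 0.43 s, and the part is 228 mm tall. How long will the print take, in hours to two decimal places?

Bead cross-section = 0.4 × 0.72, so 0.288 mm².
Path length: 327000 mm³ / 0.288 mm² → 1135416.7 mm.
Time extruding = 1135416.7 / 71.5, so 15880 s.
Layers = ⌈228/0.4⌉ = 570.
Layer-change overhead = 570 × 0.43 = 245.1 s.
Altogether 15880 + 245.1 = 16125.1 s, i.e. 4.48 hours.

4.48 hours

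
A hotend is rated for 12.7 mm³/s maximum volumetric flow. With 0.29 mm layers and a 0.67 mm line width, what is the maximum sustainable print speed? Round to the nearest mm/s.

Extrusion cross-section: 0.29 × 0.67 → 0.1943 mm².
v_max = Q/A = 12.7/0.1943 = 65.36 mm/s → 65 mm/s.

65 mm/s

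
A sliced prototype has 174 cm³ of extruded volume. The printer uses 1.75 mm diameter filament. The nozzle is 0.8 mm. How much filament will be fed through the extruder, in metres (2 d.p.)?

72.34 m

Filament cross-section = π × (1.75/2)² = 2.4053 mm².
L = 174000 mm³ / 2.4053 mm² = 72340.25 mm, i.e. 72.34 m.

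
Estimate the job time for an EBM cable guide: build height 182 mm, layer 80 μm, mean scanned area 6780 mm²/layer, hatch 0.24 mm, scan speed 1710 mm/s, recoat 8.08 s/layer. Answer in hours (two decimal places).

Layers = ⌈182/0.08⌉ = 2275.
Hatch length per layer: 6780 / 0.24 → 28250 mm.
Scan time per layer: 28250 / 1710 → 16.5205 s.
Layer cycle = 16.5205 + 8.08, so 24.6005 s.
Build time = 2275 × 24.6005 = 55966.1375 s = 15.55 hours.

15.55 hours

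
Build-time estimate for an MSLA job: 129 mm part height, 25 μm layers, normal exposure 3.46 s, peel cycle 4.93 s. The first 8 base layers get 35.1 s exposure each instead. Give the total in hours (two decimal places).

Number of layers: 129 / 0.025 → 5160 (rounded up).
Bottom layers = 8 × (35.1 + 4.93), so 320.24 s.
Remaining layers = 5152 × (3.46 + 4.93) = 43225.28 s.
Total = 320.24 + 43225.28 = 43545.52 s = 12.10 hours.

12.10 hours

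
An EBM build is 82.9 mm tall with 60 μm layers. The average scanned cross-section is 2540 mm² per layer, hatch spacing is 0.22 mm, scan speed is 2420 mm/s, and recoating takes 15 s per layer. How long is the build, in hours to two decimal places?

7.59 hours

Number of layers: 82.9 / 0.06 → 1382 (rounded up).
Per-layer scan distance: 2540 / 0.22 → 11545.5 mm.
Beam time per layer = 11545.5 / 2420, so 4.7709 s.
Layer cycle = 4.7709 + 15, so 19.7709 s.
1382 layers × 19.7709 s/layer = 27323.3838 s, i.e. 7.59 hours.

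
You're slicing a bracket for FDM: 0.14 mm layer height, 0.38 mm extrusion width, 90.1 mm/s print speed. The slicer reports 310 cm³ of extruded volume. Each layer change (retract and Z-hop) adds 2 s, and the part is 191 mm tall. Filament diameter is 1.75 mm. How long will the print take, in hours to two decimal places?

Bead cross-section = 0.14 × 0.38, so 0.0532 mm².
Path length: 310000 mm³ / 0.0532 mm² → 5827067.7 mm.
Print-move time: 5827067.7 / 90.1 → 64673.3 s.
Layer count = ceil(191 / 0.14) = 1365.
Z-hop total = 1365 × 2, so 2730 s.
Total = 64673.3 + 2730 = 67403.3 s = 18.72 hours.

18.72 hours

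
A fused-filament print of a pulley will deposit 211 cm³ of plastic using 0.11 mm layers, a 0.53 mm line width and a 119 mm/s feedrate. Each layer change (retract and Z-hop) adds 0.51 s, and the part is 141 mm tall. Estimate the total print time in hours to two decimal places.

8.63 hours

Line area = 0.11 × 0.53 = 0.0583 mm².
Path length: 211000 mm³ / 0.0583 mm² → 3619211 mm.
Time extruding = 3619211 / 119, so 30413.5 s.
Number of layers: 141 / 0.11 → 1282 (rounded up).
Layer-change overhead = 1282 × 0.51 = 653.82 s.
Altogether 30413.5 + 653.82 = 31067.32 s, i.e. 8.63 hours.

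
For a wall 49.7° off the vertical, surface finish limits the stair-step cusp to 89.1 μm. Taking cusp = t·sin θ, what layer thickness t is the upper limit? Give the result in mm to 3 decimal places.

sin(49.7°) = 0.7627; t_max = 0.0891/0.7627 = 0.117 mm.

0.117 mm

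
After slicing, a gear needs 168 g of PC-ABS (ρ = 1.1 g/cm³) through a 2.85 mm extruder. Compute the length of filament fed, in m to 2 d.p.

23.94 m

Volume = 168 g / 1.1 g·cm⁻³ = 152.7273 cm³ = 152727.3 mm³.
Cross-section of 2.85 mm filament: π·(2.85/2)² = 6.3794 mm².
L = V/A = 152727.3/6.3794 = 23940.7 mm → 23.94 m.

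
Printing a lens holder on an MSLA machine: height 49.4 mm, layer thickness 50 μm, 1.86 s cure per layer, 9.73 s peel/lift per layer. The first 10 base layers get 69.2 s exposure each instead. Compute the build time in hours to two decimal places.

3.37 hours

Number of layers: 49.4 / 0.05 → 988 (rounded up).
Bottom layers = 10 × (69.2 + 9.73), so 789.3 s.
Regular layers = 978 × (1.86 + 9.73) = 11335.02 s.
Total = 789.3 + 11335.02 = 12124.32 s = 3.37 hours.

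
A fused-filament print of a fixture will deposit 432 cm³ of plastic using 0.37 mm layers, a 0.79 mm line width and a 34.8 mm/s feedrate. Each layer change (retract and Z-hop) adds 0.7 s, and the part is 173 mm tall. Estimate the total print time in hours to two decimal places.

Extrusion cross-section = 0.37 × 0.79 = 0.2923 mm².
Path length: 432000 mm³ / 0.2923 mm² → 1477933.6 mm.
Time extruding: 1477933.6 / 34.8 → 42469.4 s.
Layer count = ceil(173 / 0.37) = 468.
Non-print overhead: 468 × 0.7 → 327.6 s.
Total = 42469.4 + 327.6 = 42797 s = 11.89 hours.

11.89 hours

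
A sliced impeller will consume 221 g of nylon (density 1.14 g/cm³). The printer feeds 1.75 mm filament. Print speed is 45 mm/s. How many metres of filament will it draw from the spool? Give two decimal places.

80.60 m

Volume = 221 g / 1.14 g·cm⁻³ = 193.8596 cm³ = 193859.6 mm³.
A = π r² = π × 0.875² = 2.4053 mm².
Length = 193859.6 / 2.4053 = 80596.85 mm = 80.60 m.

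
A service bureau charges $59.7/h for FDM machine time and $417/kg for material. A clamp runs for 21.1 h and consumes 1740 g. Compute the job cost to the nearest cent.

Machine cost: 59.7 × 21.1 → $1259.67.
Feedstock cost = 417 × 1740/1000, so $725.58.
Total = 1259.67 + 725.58 = $1985.25.

$1985.25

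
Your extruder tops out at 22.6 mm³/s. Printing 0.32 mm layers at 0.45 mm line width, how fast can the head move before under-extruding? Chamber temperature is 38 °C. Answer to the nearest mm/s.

A = 0.32 × 0.45 = 0.144 mm².
v_max = Q/A = 22.6/0.144 = 156.94 mm/s → 157 mm/s.

157 mm/s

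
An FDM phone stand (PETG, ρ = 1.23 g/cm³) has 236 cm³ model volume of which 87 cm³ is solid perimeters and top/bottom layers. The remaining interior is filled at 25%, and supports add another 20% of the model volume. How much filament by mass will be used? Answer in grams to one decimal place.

210.9 g

Infill region = 236 − 87 = 149 cm³.
Infill deposited = 0.25 × 149, so 37.25 cm³.
Support = 0.20 × 236 = 47.2 cm³.
Deposited volume = 87 + 37.25 + 47.2 = 171.45 cm³.
Mass: 171.45 × 1.23 → 210.8835 g.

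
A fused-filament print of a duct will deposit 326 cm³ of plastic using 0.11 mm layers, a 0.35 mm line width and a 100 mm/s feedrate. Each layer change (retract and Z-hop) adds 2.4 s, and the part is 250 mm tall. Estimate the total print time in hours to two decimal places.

25.04 hours

Bead cross-section = 0.11 × 0.35 = 0.0385 mm².
Toolpath length = 326 cm³ / 0.0385 mm² = 326000 / 0.0385 = 8467532.5 mm.
Time extruding = 8467532.5 / 100, so 84675.3 s.
Layer count = ceil(250 / 0.11) = 2273.
Non-print overhead = 2273 × 2.4 = 5455.2 s.
Total = 84675.3 + 5455.2 = 90130.5 s = 25.04 hours.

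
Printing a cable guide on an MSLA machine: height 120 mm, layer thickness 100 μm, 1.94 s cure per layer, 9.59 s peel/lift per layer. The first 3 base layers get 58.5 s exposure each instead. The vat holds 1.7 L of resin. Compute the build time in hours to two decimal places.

3.89 hours

Number of layers: 120 / 0.1 → 1200 (rounded up).
Base layers = 3 × (58.5 + 9.59), so 204.27 s.
Normal layers = 1197 × (1.94 + 9.59) = 13801.41 s.
Total = 204.27 + 13801.41 = 14005.68 s = 3.89 hours.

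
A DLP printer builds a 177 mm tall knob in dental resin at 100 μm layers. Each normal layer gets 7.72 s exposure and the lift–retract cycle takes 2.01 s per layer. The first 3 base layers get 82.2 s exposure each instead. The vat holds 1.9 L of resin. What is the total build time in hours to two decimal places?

Layers = ⌈177/0.1⌉ = 1770.
Burn-in layers: 3 × (82.2 + 2.01) → 252.63 s.
Remaining layers = 1767 × (7.72 + 2.01) = 17192.91 s.
Sum: 252.63 + 17192.91 = 17445.54 s → 4.85 hours.

4.85 hours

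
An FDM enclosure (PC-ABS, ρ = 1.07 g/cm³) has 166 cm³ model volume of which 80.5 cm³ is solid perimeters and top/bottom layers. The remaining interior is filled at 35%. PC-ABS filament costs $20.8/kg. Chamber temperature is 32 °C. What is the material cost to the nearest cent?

$2.46

Volume inside the shell = 166 − 80.5 = 85.5 cm³.
Deposited infill: 0.35 × 85.5 → 29.925 cm³.
Deposited volume = 80.5 + 29.925 = 110.425 cm³.
Mass: 110.425 × 1.07 → 118.15475 g.
At $20.8/kg: 118.15475/1000 × 20.8 = $2.46.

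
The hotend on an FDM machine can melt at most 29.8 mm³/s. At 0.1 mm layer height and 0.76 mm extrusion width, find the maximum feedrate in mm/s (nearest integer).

392 mm/s

Extrusion cross-section: 0.1 × 0.76 → 0.076 mm².
v_max = Q/A = 29.8/0.076 = 392.11 mm/s → 392 mm/s.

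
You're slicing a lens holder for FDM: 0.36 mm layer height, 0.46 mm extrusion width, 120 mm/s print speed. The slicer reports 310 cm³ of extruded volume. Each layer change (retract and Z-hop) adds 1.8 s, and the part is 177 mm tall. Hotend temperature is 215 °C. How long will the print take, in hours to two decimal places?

Bead cross-section = 0.36 × 0.46, so 0.1656 mm².
Path length: 310000 mm³ / 0.1656 mm² → 1871980.7 mm.
Time extruding = 1871980.7 / 120 = 15599.8 s.
Layers = ⌈177/0.36⌉ = 492.
Layer-change overhead = 492 × 1.8 = 885.6 s.
Altogether 15599.8 + 885.6 = 16485.4 s, i.e. 4.58 hours.

4.58 hours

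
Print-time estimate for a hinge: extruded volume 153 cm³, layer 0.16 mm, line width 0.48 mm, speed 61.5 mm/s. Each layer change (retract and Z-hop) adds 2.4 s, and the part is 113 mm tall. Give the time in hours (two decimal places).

Line area: 0.16 × 0.48 → 0.0768 mm².
Toolpath length = 153 cm³ / 0.0768 mm² = 153000 / 0.0768 = 1992187.5 mm.
Time extruding = 1992187.5 / 61.5, so 32393.3 s.
Layer count = ceil(113 / 0.16) = 707.
Layer-change overhead: 707 × 2.4 → 1696.8 s.
Altogether 32393.3 + 1696.8 = 34090.1 s, i.e. 9.47 hours.

9.47 hours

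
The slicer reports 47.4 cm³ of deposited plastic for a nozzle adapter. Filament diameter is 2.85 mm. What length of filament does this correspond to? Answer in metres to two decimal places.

A = π r² = π × 1.425² = 6.3794 mm².
Length = 47.4 cm³ / 6.3794 mm² = 47400 / 6.3794 = 7430.17 mm = 7.43 m.

7.43 m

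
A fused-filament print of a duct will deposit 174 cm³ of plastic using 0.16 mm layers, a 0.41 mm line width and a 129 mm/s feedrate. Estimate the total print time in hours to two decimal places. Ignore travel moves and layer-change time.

Bead cross-section = 0.16 × 0.41, so 0.0656 mm².
Total extruded path = 174000/0.0656 = 2652439 mm.
Time extruding = 2652439 / 129 = 20561.5 s.
20561.5 s = 5.71 hours.

5.71 hours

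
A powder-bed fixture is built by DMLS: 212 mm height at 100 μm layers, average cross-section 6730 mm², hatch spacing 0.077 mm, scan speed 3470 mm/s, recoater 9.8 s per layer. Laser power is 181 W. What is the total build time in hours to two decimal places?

20.60 hours

Number of layers: 212 / 0.1 → 2120 (rounded up).
Hatch length per layer: 6730 / 0.077 → 87402.6 mm.
Per-layer scan time = 87402.6 / 3470, so 25.1881 s.
Per-layer time = 25.1881 + 9.8, so 34.9881 s.
Build time = 2120 × 34.9881 = 74174.772 s = 20.60 hours.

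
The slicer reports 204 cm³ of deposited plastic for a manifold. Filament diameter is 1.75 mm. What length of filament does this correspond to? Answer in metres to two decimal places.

Cross-section of 1.75 mm filament: π·(1.75/2)² = 2.4053 mm².
L = 204000 mm³ / 2.4053 mm² = 84812.71 mm, i.e. 84.81 m.

84.81 m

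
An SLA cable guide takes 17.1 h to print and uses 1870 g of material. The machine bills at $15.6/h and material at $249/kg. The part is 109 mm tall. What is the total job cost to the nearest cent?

Machine-time cost = 15.6 × 17.1, so $266.76.
Material cost = 249 × 1870/1000 = $465.63.
Job cost: 266.76 + 465.63 = $732.39.

$732.39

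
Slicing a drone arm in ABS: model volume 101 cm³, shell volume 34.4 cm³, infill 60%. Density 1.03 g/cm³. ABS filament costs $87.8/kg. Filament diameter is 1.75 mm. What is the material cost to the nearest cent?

$6.72

Volume inside the shell = 101 − 34.4, so 66.6 cm³.
Infill deposited: 0.60 × 66.6 → 39.96 cm³.
Total extruded = 34.4 + 39.96 = 74.36 cm³.
Mass = 74.36 × 1.03 = 76.5908 g.
At $87.8/kg: 76.5908/1000 × 87.8 = $6.72.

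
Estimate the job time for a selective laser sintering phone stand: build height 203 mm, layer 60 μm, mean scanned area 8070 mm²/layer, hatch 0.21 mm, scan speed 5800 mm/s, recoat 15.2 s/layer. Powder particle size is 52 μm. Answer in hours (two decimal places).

Layer count = ceil(203 / 0.06) = 3384.
Hatch length per layer = 8070 / 0.21 = 38428.6 mm.
Per-layer scan time: 38428.6 / 5800 → 6.6256 s.
Per-layer time = 6.6256 + 15.2 = 21.8256 s.
Build time = 3384 × 21.8256 = 73857.8304 s = 20.52 hours.

20.52 hours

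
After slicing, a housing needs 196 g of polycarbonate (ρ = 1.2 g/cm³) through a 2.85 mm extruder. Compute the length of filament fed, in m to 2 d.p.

Volume = 196 g / 1.2 g·cm⁻³ = 163.3333 cm³ = 163333.3 mm³.
A = π r² = π × 1.425² = 6.3794 mm².
L = V/A = 163333.3/6.3794 = 25603.24 mm → 25.60 m.

25.60 m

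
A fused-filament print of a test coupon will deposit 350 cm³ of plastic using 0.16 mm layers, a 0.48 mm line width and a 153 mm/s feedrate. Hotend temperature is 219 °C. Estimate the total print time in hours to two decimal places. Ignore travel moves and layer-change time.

Bead cross-section: 0.16 × 0.48 → 0.0768 mm².
Path length: 350000 mm³ / 0.0768 mm² → 4557291.7 mm.
Time extruding: 4557291.7 / 153 → 29786.2 s.
In the requested units: 29786.2 s = 8.27 hours.

8.27 hours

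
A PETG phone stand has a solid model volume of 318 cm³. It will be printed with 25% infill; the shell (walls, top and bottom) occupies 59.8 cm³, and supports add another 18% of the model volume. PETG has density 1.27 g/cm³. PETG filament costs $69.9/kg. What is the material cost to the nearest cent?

$16.12

Infill region = 318 − 59.8, so 258.2 cm³.
Infill deposited: 0.25 × 258.2 → 64.55 cm³.
Support = 0.18 × 318 = 57.24 cm³.
Total printed volume = 59.8 + 64.55 + 57.24 = 181.59 cm³.
Mass = 181.59 × 1.27, so 230.6193 g.
Cost = 230.6193 g / 1000 × $69.9/kg = $16.12.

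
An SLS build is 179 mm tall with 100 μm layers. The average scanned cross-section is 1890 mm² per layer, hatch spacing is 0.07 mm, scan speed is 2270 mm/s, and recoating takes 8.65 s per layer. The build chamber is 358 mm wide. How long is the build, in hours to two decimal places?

10.22 hours

Number of layers: 179 / 0.1 → 1790 (rounded up).
Hatch length per layer: 1890 / 0.07 → 27000 mm.
Laser time per layer: 27000 / 2270 → 11.8943 s.
Per-layer time = 11.8943 + 8.65 = 20.5443 s.
Build time = 1790 × 20.5443 = 36774.297 s = 10.22 hours.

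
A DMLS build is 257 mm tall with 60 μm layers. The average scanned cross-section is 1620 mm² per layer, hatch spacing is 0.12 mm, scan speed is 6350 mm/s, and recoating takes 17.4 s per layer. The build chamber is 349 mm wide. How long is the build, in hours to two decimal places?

23.24 hours

Layers = ⌈257/0.06⌉ = 4284.
Hatch length per layer = 1620 / 0.12 = 13500 mm.
Per-layer scan time = 13500 / 6350 = 2.126 s.
Time per layer: 2.126 + 17.4 → 19.526 s.
Build time = 4284 × 19.526 = 83649.384 s = 23.24 hours.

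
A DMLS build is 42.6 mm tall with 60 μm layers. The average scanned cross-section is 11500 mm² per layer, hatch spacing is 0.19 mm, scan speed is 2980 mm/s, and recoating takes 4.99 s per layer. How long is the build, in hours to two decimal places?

Layers = ⌈42.6/0.06⌉ = 710.
Hatch length per layer = 11500 / 0.19 = 60526.3 mm.
Laser time per layer: 60526.3 / 2980 → 20.3108 s.
Per-layer time = 20.3108 + 4.99, so 25.3008 s.
710 layers × 25.3008 s/layer = 17963.568 s, i.e. 4.99 hours.

4.99 hours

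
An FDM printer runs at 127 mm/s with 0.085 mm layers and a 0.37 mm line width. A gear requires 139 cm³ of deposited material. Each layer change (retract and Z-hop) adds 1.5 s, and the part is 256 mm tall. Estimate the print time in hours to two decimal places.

10.92 hours

Bead cross-section = 0.085 × 0.37 = 0.03145 mm².
Path length: 139000 mm³ / 0.03145 mm² → 4419713.8 mm.
Extrusion time: 4419713.8 / 127 → 34800.9 s.
Layer count = ceil(256 / 0.085) = 3012.
Layer-change overhead = 3012 × 1.5, so 4518 s.
Total = 34800.9 + 4518 = 39318.9 s = 10.92 hours.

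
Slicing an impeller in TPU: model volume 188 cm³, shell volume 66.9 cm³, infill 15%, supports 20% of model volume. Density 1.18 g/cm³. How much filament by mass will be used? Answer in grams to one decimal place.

Volume inside the shell = 188 − 66.9, so 121.1 cm³.
Infill deposited = 0.15 × 121.1, so 18.165 cm³.
Support = 0.20 × 188, so 37.6 cm³.
Total printed volume: 66.9 + 18.165 + 37.6 → 122.665 cm³.
Mass = 122.665 × 1.18 = 144.7447 g.

144.7 g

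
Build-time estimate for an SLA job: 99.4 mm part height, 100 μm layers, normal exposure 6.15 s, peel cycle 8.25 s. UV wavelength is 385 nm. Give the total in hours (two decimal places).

Layers = ⌈99.4/0.1⌉ = 994.
Per-layer time = 6.15 + 8.25, so 14.4 s.
Build time: 994 × 14.4 s = 14313.6 s, i.e. 3.98 hours.

3.98 hours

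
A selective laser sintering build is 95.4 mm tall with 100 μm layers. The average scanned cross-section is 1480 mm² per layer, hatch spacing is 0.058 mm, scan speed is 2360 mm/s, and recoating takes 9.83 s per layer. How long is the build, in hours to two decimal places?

Layers = ⌈95.4/0.1⌉ = 954.
Scan path per layer = 1480 / 0.058 = 25517.2 mm.
Per-layer scan time: 25517.2 / 2360 → 10.8124 s.
Per-layer time: 10.8124 + 9.83 → 20.6424 s.
954 layers × 20.6424 s/layer = 19692.8496 s, i.e. 5.47 hours.

5.47 hours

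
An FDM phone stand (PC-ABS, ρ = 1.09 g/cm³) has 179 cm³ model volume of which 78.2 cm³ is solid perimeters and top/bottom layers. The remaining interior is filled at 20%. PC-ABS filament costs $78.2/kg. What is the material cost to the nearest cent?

$8.38

Volume inside the shell = 179 − 78.2, so 100.8 cm³.
Infill deposited = 0.20 × 100.8 = 20.16 cm³.
Total printed volume = 78.2 + 20.16, so 98.36 cm³.
Mass: 98.36 × 1.09 → 107.2124 g.
At $78.2/kg: 107.2124/1000 × 78.2 = $8.38.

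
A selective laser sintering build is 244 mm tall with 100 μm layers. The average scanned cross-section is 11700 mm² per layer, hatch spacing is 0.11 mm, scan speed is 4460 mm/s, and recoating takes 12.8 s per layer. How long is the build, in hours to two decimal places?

Layers = ⌈244/0.1⌉ = 2440.
Scan path per layer: 11700 / 0.11 → 106363.6 mm.
Laser time per layer = 106363.6 / 4460 = 23.8483 s.
Time per layer = 23.8483 + 12.8 = 36.6483 s.
2440 layers × 36.6483 s/layer = 89421.852 s, i.e. 24.84 hours.

24.84 hours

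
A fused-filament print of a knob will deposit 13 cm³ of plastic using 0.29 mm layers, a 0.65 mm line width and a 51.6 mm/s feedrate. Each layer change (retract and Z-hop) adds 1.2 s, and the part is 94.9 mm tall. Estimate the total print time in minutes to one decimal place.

28.8 minutes

Bead cross-section = 0.29 × 0.65, so 0.1885 mm².
Path length: 13000 mm³ / 0.1885 mm² → 68965.5 mm.
Extrusion time = 68965.5 / 51.6 = 1336.5 s.
Layers = ⌈94.9/0.29⌉ = 328.
Layer-change overhead = 328 × 1.2, so 393.6 s.
Total = 1336.5 + 393.6 = 1730.1 s = 28.8 minutes.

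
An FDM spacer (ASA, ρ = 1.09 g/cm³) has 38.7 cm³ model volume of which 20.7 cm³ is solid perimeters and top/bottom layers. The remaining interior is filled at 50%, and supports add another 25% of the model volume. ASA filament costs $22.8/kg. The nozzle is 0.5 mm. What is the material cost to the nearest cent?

Interior volume = 38.7 − 20.7, so 18 cm³.
Infill volume = 0.50 × 18 = 9 cm³.
Support: 0.25 × 38.7 → 9.675 cm³.
Total printed volume = 20.7 + 9 + 9.675, so 39.375 cm³.
Mass = 39.375 × 1.09 = 42.91875 g.
Cost = 42.91875 g / 1000 × $22.8/kg = $0.98.

$0.98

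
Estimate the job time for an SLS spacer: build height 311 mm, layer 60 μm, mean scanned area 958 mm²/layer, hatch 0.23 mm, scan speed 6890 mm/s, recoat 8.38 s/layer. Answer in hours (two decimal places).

12.94 hours

Layers = ⌈311/0.06⌉ = 5184.
Hatch length per layer: 958 / 0.23 → 4165.2 mm.
Scan time per layer = 4165.2 / 6890, so 0.6045 s.
Time per layer: 0.6045 + 8.38 → 8.9845 s.
Build time = 5184 × 8.9845 = 46575.648 s = 12.94 hours.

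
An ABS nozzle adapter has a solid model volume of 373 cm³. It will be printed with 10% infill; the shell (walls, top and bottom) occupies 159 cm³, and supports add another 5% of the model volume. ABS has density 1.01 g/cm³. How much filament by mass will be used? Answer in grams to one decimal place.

201.0 g

Interior volume = 373 − 159, so 214 cm³.
Infill volume: 0.10 × 214 → 21.4 cm³.
Support = 0.05 × 373, so 18.65 cm³.
Total printed volume = 159 + 21.4 + 18.65, so 199.05 cm³.
Mass: 199.05 × 1.01 → 201.0405 g.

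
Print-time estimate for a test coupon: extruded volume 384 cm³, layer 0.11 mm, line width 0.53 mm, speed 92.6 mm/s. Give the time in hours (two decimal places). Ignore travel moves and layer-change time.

Extrusion cross-section: 0.11 × 0.53 → 0.0583 mm².
Path length: 384000 mm³ / 0.0583 mm² → 6586620.9 mm.
Print-move time: 6586620.9 / 92.6 → 71129.8 s.
That's 71129.8 s → 19.76 hours.

19.76 hours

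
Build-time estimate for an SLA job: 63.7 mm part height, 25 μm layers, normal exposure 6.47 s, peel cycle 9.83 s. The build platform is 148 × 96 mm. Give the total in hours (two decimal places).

Layer count = ceil(63.7 / 0.025) = 2548.
Each layer takes = 6.47 + 9.83, so 16.3 s.
Build time: 2548 × 16.3 s = 41532.4 s, i.e. 11.54 hours.

11.54 hours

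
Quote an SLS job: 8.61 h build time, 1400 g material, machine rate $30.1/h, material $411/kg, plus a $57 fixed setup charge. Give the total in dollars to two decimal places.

Time charge = 30.1 × 8.61 = $259.161.
Feedstock cost = 411 × 1400/1000, so $575.40.
Adding setup: 259.161 + 575.40 + 57 → 891.561 ≈ $891.56.

$891.56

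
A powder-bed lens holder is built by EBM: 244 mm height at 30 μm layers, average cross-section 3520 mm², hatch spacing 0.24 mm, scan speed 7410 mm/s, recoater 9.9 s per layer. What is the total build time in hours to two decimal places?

Layer count = ceil(244 / 0.03) = 8134.
Scan path per layer = 3520 / 0.24, so 14666.7 mm.
Beam time per layer = 14666.7 / 7410, so 1.9793 s.
Time per layer: 1.9793 + 9.9 → 11.8793 s.
Build time = 8134 × 11.8793 = 96626.2262 s = 26.84 hours.

26.84 hours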